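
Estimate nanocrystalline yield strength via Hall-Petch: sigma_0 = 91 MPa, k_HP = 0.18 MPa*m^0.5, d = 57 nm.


d = 57 nm = 5.7e-08 m
sqrt(d) = 0.0002387467
Hall-Petch contribution = k / sqrt(d) = 0.18 / 0.0002387467 = 753.9 MPa
sigma = sigma_0 + k/sqrt(d) = 91 + 753.9 = 844.9 MPa

844.9


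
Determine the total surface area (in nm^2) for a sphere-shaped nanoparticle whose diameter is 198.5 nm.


Radius r = 198.5/2 = 99.25 nm
Surface area SA = 4 * pi * r^2
SA = 4 * pi * (99.25)^2
SA = 123785.82 nm^2

123785.82


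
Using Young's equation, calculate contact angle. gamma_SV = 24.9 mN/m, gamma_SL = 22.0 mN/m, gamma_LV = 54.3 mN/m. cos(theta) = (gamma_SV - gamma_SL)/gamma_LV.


cos(theta) = (gamma_SV - gamma_SL) / gamma_LV
cos(theta) = (24.9 - 22.0) / 54.3
cos(theta) = 0.053407
theta = arccos(0.053407) = 86.94 degrees

86.94


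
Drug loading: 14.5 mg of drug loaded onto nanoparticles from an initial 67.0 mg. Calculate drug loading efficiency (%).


Drug loading efficiency = (drug loaded / drug initial) * 100
DLE = 14.5 / 67.0 * 100
DLE = 0.2164 * 100
DLE = 21.64%

21.64


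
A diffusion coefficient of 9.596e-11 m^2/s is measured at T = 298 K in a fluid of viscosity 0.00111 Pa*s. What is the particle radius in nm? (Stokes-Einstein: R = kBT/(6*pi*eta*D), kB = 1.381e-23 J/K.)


Stokes-Einstein: R = kB*T / (6*pi*eta*D)
R = 1.381e-23 * 298 / (6 * pi * 0.00111 * 9.596e-11)
R = 2.04973e-09 m = 2.05 nm

2.05


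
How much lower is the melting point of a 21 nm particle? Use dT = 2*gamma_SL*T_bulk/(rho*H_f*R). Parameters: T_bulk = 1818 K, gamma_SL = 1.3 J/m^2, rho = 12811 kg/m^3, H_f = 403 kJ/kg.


Radius R = 21/2 = 10.5 nm = 1.05e-08 m
Convert H_f = 403 kJ/kg = 403000 J/kg
dT = 2 * gamma_SL * T_bulk / (rho * H_f * R)
dT = 2 * 1.3 * 1818 / (12811 * 403000 * 1.05e-08)
dT = 87.2 K

87.2


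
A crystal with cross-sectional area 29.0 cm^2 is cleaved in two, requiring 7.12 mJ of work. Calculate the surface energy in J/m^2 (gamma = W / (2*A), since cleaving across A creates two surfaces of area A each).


Convert: A = 29.0 cm^2 = 0.0029 m^2, W = 7.12 mJ = 0.00712 J
Cleaving exposes two faces of area A, so total new surface = 2*A and gamma = W / (2*A)
gamma = 0.00712 / (2 * 0.0029)
gamma = 1.228 J/m^2

1.228


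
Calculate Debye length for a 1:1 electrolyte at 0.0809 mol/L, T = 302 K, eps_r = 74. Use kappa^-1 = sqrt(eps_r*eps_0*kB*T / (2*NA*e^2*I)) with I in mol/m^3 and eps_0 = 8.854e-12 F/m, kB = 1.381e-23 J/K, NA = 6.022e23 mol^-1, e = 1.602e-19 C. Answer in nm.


Ionic strength I = 0.0809 * 1^2 * 1000 = 80.9 mol/m^3
kappa^-1 = sqrt(74 * 8.854e-12 * 1.381e-23 * 302 / (2 * 6.022e23 * (1.602e-19)^2 * 80.9))
kappa^-1 = 1.045 nm

1.045


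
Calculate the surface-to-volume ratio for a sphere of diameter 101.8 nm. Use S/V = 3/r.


Radius r = 101.8/2 = 50.9 nm
S/V = 3 / r = 3 / 50.9
S/V = 0.0589 nm^-1

0.0589


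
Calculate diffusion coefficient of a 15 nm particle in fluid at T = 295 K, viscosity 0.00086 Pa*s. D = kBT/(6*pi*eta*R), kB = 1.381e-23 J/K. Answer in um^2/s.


Radius R = 15/2 = 7.5 nm = 7.5e-09 m
D = kB*T / (6*pi*eta*R)
D = 1.381e-23 * 295 / (6 * pi * 0.00086 * 7.5e-09)
D = 3.35085e-11 m^2/s = 33.508 um^2/s

33.508


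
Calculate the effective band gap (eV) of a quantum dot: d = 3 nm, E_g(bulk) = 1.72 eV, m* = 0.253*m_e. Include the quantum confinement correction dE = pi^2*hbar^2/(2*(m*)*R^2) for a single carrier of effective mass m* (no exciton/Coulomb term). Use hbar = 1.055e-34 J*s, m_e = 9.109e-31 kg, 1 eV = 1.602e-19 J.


Radius R = 3/2 nm = 1.5e-09 m
Confinement energy dE = pi^2 * hbar^2 / (2 * m_eff * m_e * R^2)
dE = pi^2 * (1.055e-34)^2 / (2 * 0.253 * 9.109e-31 * (1.5e-09)^2) J, divided by 1.602e-19 J/eV
dE = 0.6612 eV
Total band gap = E_g(bulk) + dE = 1.72 + 0.6612 = 2.3812 eV

2.3812


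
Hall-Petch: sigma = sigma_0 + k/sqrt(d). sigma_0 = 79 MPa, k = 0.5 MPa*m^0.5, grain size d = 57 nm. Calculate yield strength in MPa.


d = 57 nm = 5.7e-08 m
sqrt(d) = 0.0002387467
Hall-Petch contribution = k / sqrt(d) = 0.5 / 0.0002387467 = 2094.3 MPa
sigma = sigma_0 + k/sqrt(d) = 79 + 2094.3 = 2173.3 MPa

2173.3


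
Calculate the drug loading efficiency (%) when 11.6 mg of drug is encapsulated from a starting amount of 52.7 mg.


Drug loading efficiency = (drug loaded / drug initial) * 100
DLE = 11.6 / 52.7 * 100
DLE = 0.2201 * 100
DLE = 22.01%

22.01


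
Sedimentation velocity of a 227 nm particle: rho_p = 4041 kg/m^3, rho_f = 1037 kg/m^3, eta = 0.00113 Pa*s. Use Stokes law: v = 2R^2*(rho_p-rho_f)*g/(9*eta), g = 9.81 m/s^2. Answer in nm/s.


Radius R = 227/2 nm = 1.135e-07 m
Density difference = 4041 - 1037 = 3004 kg/m^3
v = 2 * R^2 * (rho_p - rho_f) * g / (9 * eta)
v = 2 * (1.135e-07)^2 * 3004 * 9.81 / (9 * 0.00113)
v = 7.46569e-08 m/s = 74.6569 nm/s

74.6569


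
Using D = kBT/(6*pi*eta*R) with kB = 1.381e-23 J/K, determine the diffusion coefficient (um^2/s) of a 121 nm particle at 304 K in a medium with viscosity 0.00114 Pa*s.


Radius R = 121/2 = 60.5 nm = 6.05e-08 m
D = kB*T / (6*pi*eta*R)
D = 1.381e-23 * 304 / (6 * pi * 0.00114 * 6.05e-08)
D = 3.22928e-12 m^2/s = 3.229 um^2/s

3.229


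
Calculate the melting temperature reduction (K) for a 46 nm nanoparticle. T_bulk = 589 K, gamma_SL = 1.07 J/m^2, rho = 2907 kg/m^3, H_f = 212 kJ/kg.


Radius R = 46/2 = 23 nm = 2.3e-08 m
Convert H_f = 212 kJ/kg = 212000 J/kg
dT = 2 * gamma_SL * T_bulk / (rho * H_f * R)
dT = 2 * 1.07 * 589 / (2907 * 212000 * 2.3e-08)
dT = 88.9 K

88.9


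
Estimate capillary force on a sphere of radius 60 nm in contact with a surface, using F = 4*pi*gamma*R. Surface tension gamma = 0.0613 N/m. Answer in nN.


Convert radius: R = 60 nm = 6e-08 m
F = 4 * pi * gamma * R
F = 4 * pi * 0.0613 * 6e-08
F = 4.62191e-08 N = 46.2191 nN

46.2191


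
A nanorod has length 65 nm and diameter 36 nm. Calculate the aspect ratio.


Aspect ratio AR = length / diameter
AR = 65 / 36
AR = 1.81

1.81


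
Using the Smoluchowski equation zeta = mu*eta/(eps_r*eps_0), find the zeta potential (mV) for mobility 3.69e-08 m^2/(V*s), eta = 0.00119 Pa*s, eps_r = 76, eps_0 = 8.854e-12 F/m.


Smoluchowski equation: zeta = mu * eta / (eps_r * eps_0)
zeta = 3.69e-08 * 0.00119 / (76 * 8.854e-12)
zeta = 0.065256 V = 65.26 mV

65.26


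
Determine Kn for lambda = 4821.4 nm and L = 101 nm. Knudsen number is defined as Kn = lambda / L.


Knudsen number Kn = lambda / L
Kn = 4821.4 / 101
Kn = 47.7366

47.7366


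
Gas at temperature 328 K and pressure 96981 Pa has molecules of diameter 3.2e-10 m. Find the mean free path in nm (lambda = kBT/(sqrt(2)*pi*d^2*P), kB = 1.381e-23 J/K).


Mean free path: lambda = kB*T / (sqrt(2) * pi * d^2 * P)
lambda = 1.381e-23 * 328 / (sqrt(2) * pi * (3.2e-10)^2 * 96981)
lambda = 1.02663e-07 m
lambda = 102.66 nm

102.66


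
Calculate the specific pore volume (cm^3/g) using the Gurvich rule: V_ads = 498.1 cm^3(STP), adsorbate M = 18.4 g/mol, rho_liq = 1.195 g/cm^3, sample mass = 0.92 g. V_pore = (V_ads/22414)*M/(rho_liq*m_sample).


Moles adsorbed n = V_ads / 22414 = 498.1 / 22414 = 2.222272e-02 mol
Liquid volume V_liq = n * M / rho_liq = 2.222272e-02 * 18.4 / 1.195 = 0.34217 cm^3
Specific pore volume V_pore = V_liq / m_sample = 0.34217 / 0.92
V_pore = 0.3719 cm^3/g

0.3719


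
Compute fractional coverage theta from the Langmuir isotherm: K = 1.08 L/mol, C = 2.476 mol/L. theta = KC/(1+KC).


Langmuir isotherm: theta = K*C / (1 + K*C)
K*C = 1.08 * 2.476 = 2.67408
theta = 2.67408 / (1 + 2.67408) = 2.67408 / 3.67408
theta = 0.7278

0.7278


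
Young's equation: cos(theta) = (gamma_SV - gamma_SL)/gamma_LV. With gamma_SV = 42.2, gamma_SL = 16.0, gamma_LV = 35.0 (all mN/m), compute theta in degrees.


cos(theta) = (gamma_SV - gamma_SL) / gamma_LV
cos(theta) = (42.2 - 16.0) / 35.0
cos(theta) = 0.748571
theta = arccos(0.748571) = 41.53 degrees

41.53


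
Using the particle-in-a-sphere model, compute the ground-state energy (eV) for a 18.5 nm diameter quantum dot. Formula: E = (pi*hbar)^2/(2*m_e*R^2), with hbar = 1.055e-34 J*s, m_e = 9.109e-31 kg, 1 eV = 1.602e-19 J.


Radius R = 18.5/2 = 9.25 nm = 9.25e-09 m
E = (pi * 1.055e-34)^2 / (2 * 9.109e-31 * (9.25e-09)^2)
E(J) = 7.04726e-22
E = E(J) / 1.602e-19 = 0.0044 eV

0.0044


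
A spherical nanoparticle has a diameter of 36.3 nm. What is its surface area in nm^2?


Radius r = 36.3/2 = 18.15 nm
Surface area SA = 4 * pi * r^2
SA = 4 * pi * (18.15)^2
SA = 4139.65 nm^2

4139.65


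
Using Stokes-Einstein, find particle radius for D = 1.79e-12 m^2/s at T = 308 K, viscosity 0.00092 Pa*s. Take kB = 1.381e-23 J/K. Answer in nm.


Stokes-Einstein: R = kB*T / (6*pi*eta*D)
R = 1.381e-23 * 308 / (6 * pi * 0.00092 * 1.79e-12)
R = 1.37026e-07 m = 137.03 nm

137.03


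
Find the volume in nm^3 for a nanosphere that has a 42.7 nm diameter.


Radius r = 42.7/2 = 21.35 nm
Volume V = (4/3) * pi * r^3
V = (4/3) * pi * (21.35)^3
V = 40764.51 nm^3

40764.51


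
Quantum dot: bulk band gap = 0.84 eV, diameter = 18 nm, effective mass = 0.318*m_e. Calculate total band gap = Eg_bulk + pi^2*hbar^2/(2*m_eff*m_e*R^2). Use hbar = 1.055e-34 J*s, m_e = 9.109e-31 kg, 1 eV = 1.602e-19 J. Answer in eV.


Radius R = 18/2 nm = 9e-09 m
Confinement energy dE = pi^2 * hbar^2 / (2 * m_eff * m_e * R^2)
dE = pi^2 * (1.055e-34)^2 / (2 * 0.318 * 9.109e-31 * (9e-09)^2) J, divided by 1.602e-19 J/eV
dE = 0.0146 eV
Total band gap = E_g(bulk) + dE = 0.84 + 0.0146 = 0.8546 eV

0.8546


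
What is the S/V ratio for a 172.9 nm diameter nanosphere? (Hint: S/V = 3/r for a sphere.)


Radius r = 172.9/2 = 86.45 nm
S/V = 3 / r = 3 / 86.45
S/V = 0.0347 nm^-1

0.0347


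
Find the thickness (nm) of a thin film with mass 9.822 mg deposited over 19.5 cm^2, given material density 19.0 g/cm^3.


Convert: m = 9.822 mg = 9.8220e-06 kg, A = 19.5 cm^2 = 1.9500e-03 m^2, rho = 19.0 g/cm^3 = 19000 kg/m^3
t = m / (A * rho)
t = 9.8220e-06 / (1.9500e-03 * 19000)
t = 2.6510e-07 m = 265.1 nm

265.1


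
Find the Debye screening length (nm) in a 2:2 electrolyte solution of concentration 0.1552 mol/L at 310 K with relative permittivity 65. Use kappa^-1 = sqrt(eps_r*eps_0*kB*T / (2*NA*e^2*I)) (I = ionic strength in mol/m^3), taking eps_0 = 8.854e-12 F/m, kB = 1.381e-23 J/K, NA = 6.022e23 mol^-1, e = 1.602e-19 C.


Ionic strength I = 0.1552 * 2^2 * 1000 = 620.8 mol/m^3
kappa^-1 = sqrt(65 * 8.854e-12 * 1.381e-23 * 310 / (2 * 6.022e23 * (1.602e-19)^2 * 620.8))
kappa^-1 = 0.358 nm

0.358


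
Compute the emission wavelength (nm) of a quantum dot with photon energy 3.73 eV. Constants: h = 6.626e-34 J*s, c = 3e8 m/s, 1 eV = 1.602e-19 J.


Convert energy: E = 3.73 eV = 3.73 * 1.602e-19 = 5.97546e-19 J
lambda = h*c / E = 6.626e-34 * 3e8 / 5.97546e-19
lambda = 3.32661e-07 m = 332.7 nm

332.7


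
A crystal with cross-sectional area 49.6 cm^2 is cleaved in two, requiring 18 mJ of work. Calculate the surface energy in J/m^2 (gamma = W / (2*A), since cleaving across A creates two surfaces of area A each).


Convert: A = 49.6 cm^2 = 0.00496 m^2, W = 18 mJ = 0.018 J
Cleaving exposes two faces of area A, so total new surface = 2*A and gamma = W / (2*A)
gamma = 0.018 / (2 * 0.00496)
gamma = 1.815 J/m^2

1.815


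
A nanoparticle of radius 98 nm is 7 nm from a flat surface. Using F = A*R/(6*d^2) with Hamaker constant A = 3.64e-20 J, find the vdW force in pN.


Convert to SI: R = 98 nm = 9.8e-08 m, d = 7 nm = 7e-09 m
F = A * R / (6 * d^2)
F = 3.64e-20 * 9.8e-08 / (6 * (7e-09)^2)
F = 1.21333e-11 N = 12.133 pN

12.133


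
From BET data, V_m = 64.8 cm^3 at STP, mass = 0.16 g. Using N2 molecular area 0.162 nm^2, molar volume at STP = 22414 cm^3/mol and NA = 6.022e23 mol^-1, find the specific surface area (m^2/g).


Number of moles in monolayer = V_m / 22414 = 64.8 / 22414 = 0.00289105
Number of molecules = moles * NA = 0.00289105 * 6.022e23
SA = molecules * sigma / mass
SA = (64.8 / 22414) * 6.022e23 * 0.162e-18 / 0.16
SA = 1762.8 m^2/g

1762.8


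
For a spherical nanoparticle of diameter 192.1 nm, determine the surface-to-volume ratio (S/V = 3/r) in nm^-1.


Radius r = 192.1/2 = 96.05 nm
S/V = 3 / r = 3 / 96.05
S/V = 0.0312 nm^-1

0.0312


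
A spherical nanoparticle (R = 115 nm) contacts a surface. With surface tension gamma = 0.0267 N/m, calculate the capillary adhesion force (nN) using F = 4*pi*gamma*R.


Convert radius: R = 115 nm = 1.15e-07 m
F = 4 * pi * gamma * R
F = 4 * pi * 0.0267 * 1.15e-07
F = 3.8585e-08 N = 38.585 nN

38.585


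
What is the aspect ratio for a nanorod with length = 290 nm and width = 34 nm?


Aspect ratio AR = length / diameter
AR = 290 / 34
AR = 8.53

8.53


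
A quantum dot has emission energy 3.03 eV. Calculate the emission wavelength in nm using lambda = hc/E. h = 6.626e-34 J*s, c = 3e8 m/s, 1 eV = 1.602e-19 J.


Convert energy: E = 3.03 eV = 3.03 * 1.602e-19 = 4.85406e-19 J
lambda = h*c / E = 6.626e-34 * 3e8 / 4.85406e-19
lambda = 4.09513e-07 m = 409.5 nm

409.5


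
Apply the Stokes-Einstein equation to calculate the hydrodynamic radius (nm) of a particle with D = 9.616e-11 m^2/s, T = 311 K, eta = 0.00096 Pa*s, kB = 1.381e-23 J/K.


Stokes-Einstein: R = kB*T / (6*pi*eta*D)
R = 1.381e-23 * 311 / (6 * pi * 0.00096 * 9.616e-11)
R = 2.46824e-09 m = 2.47 nm

2.47


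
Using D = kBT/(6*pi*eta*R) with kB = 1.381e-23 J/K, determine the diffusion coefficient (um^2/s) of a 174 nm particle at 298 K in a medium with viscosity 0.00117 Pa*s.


Radius R = 174/2 = 87 nm = 8.7e-08 m
D = kB*T / (6*pi*eta*R)
D = 1.381e-23 * 298 / (6 * pi * 0.00117 * 8.7e-08)
D = 2.14488e-12 m^2/s = 2.145 um^2/s

2.145


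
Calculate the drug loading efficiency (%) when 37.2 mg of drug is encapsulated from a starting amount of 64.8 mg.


Drug loading efficiency = (drug loaded / drug initial) * 100
DLE = 37.2 / 64.8 * 100
DLE = 0.5741 * 100
DLE = 57.41%

57.41


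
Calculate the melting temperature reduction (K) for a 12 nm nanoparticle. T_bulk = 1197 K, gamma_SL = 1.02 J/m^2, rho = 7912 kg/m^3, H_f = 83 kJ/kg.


Radius R = 12/2 = 6 nm = 6e-09 m
Convert H_f = 83 kJ/kg = 83000 J/kg
dT = 2 * gamma_SL * T_bulk / (rho * H_f * R)
dT = 2 * 1.02 * 1197 / (7912 * 83000 * 6e-09)
dT = 619.7 K

619.7


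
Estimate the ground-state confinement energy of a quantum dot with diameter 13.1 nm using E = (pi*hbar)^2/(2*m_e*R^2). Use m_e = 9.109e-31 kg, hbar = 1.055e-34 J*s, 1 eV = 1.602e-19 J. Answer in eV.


Radius R = 13.1/2 = 6.55 nm = 6.55e-09 m
E = (pi * 1.055e-34)^2 / (2 * 9.109e-31 * (6.55e-09)^2)
E(J) = 1.40547e-21
E = E(J) / 1.602e-19 = 0.0088 eV

0.0088


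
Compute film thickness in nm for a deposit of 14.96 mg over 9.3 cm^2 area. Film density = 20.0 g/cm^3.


Convert: m = 14.96 mg = 1.4960e-05 kg, A = 9.3 cm^2 = 9.3000e-04 m^2, rho = 20.0 g/cm^3 = 20000 kg/m^3
t = m / (A * rho)
t = 1.4960e-05 / (9.3000e-04 * 20000)
t = 8.0430e-07 m = 804.3 nm

804.3


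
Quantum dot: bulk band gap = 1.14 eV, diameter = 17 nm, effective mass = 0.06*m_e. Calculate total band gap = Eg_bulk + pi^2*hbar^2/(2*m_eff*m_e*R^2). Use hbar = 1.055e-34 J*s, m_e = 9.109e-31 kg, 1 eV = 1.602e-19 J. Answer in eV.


Radius R = 17/2 nm = 8.5e-09 m
Confinement energy dE = pi^2 * hbar^2 / (2 * m_eff * m_e * R^2)
dE = pi^2 * (1.055e-34)^2 / (2 * 0.06 * 9.109e-31 * (8.5e-09)^2) J, divided by 1.602e-19 J/eV
dE = 0.0868 eV
Total band gap = E_g(bulk) + dE = 1.14 + 0.0868 = 1.2268 eV

1.2268


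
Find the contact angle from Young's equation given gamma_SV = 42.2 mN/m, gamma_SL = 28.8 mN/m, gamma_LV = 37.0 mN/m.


cos(theta) = (gamma_SV - gamma_SL) / gamma_LV
cos(theta) = (42.2 - 28.8) / 37.0
cos(theta) = 0.362162
theta = arccos(0.362162) = 68.77 degrees

68.77


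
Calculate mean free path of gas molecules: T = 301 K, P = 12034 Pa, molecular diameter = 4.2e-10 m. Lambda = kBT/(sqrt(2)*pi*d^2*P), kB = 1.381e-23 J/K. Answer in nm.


Mean free path: lambda = kB*T / (sqrt(2) * pi * d^2 * P)
lambda = 1.381e-23 * 301 / (sqrt(2) * pi * (4.2e-10)^2 * 12034)
lambda = 4.40744e-07 m
lambda = 440.74 nm

440.74


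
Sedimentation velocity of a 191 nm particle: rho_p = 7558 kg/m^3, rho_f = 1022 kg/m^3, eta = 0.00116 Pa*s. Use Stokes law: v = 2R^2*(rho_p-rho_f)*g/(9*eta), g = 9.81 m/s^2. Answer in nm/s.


Radius R = 191/2 nm = 9.55e-08 m
Density difference = 7558 - 1022 = 6536 kg/m^3
v = 2 * R^2 * (rho_p - rho_f) * g / (9 * eta)
v = 2 * (9.55e-08)^2 * 6536 * 9.81 / (9 * 0.00116)
v = 1.12026e-07 m/s = 112.0256 nm/s

112.0256


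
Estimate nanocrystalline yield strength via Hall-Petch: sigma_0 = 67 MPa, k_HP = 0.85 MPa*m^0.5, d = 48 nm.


d = 48 nm = 4.8e-08 m
sqrt(d) = 0.000219089
Hall-Petch contribution = k / sqrt(d) = 0.85 / 0.000219089 = 3879.7 MPa
sigma = sigma_0 + k/sqrt(d) = 67 + 3879.7 = 3946.7 MPa

3946.7


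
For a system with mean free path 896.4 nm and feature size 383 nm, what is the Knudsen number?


Knudsen number Kn = lambda / L
Kn = 896.4 / 383
Kn = 2.3405

2.3405


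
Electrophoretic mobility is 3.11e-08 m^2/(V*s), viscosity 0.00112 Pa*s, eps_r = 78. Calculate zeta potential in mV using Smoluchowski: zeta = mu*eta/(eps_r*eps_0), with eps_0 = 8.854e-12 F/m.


Smoluchowski equation: zeta = mu * eta / (eps_r * eps_0)
zeta = 3.11e-08 * 0.00112 / (78 * 8.854e-12)
zeta = 0.050436 V = 50.44 mV

50.44


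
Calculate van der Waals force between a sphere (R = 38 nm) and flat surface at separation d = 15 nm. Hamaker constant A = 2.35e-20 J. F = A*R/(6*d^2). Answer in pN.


Convert to SI: R = 38 nm = 3.8e-08 m, d = 15 nm = 1.5e-08 m
F = A * R / (6 * d^2)
F = 2.35e-20 * 3.8e-08 / (6 * (1.5e-08)^2)
F = 6.61481e-13 N = 0.661 pN

0.661


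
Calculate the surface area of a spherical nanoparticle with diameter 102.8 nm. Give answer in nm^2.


Radius r = 102.8/2 = 51.4 nm
Surface area SA = 4 * pi * r^2
SA = 4 * pi * (51.4)^2
SA = 33199.85 nm^2

33199.85


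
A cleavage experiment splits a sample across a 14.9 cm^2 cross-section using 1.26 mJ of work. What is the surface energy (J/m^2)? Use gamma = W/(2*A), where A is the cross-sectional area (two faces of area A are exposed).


Convert: A = 14.9 cm^2 = 0.00149 m^2, W = 1.26 mJ = 0.00126 J
Cleaving exposes two faces of area A, so total new surface = 2*A and gamma = W / (2*A)
gamma = 0.00126 / (2 * 0.00149)
gamma = 0.423 J/m^2

0.423


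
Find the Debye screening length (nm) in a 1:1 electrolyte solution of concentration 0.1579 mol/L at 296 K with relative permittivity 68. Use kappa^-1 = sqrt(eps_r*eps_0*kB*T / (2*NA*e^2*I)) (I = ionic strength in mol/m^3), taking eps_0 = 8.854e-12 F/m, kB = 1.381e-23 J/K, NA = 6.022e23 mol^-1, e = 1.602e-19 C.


Ionic strength I = 0.1579 * 1^2 * 1000 = 157.9 mol/m^3
kappa^-1 = sqrt(68 * 8.854e-12 * 1.381e-23 * 296 / (2 * 6.022e23 * (1.602e-19)^2 * 157.9))
kappa^-1 = 0.71 nm

0.71


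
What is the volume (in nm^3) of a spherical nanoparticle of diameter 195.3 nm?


Radius r = 195.3/2 = 97.65 nm
Volume V = (4/3) * pi * r^3
V = (4/3) * pi * (97.65)^3
V = 3900365.91 nm^3

3900365.91


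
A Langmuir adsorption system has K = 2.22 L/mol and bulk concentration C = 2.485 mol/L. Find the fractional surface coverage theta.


Langmuir isotherm: theta = K*C / (1 + K*C)
K*C = 2.22 * 2.485 = 5.5167
theta = 5.5167 / (1 + 5.5167) = 5.5167 / 6.5167
theta = 0.8465

0.8465


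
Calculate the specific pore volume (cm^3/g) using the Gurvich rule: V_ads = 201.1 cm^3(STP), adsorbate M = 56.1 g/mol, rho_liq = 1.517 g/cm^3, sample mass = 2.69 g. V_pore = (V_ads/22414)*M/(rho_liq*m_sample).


Moles adsorbed n = V_ads / 22414 = 201.1 / 22414 = 8.972071e-03 mol
Liquid volume V_liq = n * M / rho_liq = 8.972071e-03 * 56.1 / 1.517 = 0.33180 cm^3
Specific pore volume V_pore = V_liq / m_sample = 0.33180 / 2.69
V_pore = 0.1233 cm^3/g

0.1233


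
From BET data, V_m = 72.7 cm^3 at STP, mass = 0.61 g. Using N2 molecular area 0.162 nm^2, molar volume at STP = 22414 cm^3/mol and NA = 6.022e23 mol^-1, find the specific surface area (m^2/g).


Number of moles in monolayer = V_m / 22414 = 72.7 / 22414 = 0.00324351
Number of molecules = moles * NA = 0.00324351 * 6.022e23
SA = molecules * sigma / mass
SA = (72.7 / 22414) * 6.022e23 * 0.162e-18 / 0.61
SA = 518.7 m^2/g

518.7


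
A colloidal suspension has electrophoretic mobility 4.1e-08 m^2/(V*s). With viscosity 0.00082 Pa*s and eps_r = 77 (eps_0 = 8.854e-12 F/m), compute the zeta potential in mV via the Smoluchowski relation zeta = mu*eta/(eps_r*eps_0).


Smoluchowski equation: zeta = mu * eta / (eps_r * eps_0)
zeta = 4.1e-08 * 0.00082 / (77 * 8.854e-12)
zeta = 0.049314 V = 49.31 mV

49.31


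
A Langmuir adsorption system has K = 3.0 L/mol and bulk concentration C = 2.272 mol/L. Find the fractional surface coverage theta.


Langmuir isotherm: theta = K*C / (1 + K*C)
K*C = 3.0 * 2.272 = 6.816
theta = 6.816 / (1 + 6.816) = 6.816 / 7.816
theta = 0.8721

0.8721


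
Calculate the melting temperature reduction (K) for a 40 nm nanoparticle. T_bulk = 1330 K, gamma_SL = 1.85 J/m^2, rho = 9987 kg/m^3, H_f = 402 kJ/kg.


Radius R = 40/2 = 20 nm = 2e-08 m
Convert H_f = 402 kJ/kg = 402000 J/kg
dT = 2 * gamma_SL * T_bulk / (rho * H_f * R)
dT = 2 * 1.85 * 1330 / (9987 * 402000 * 2e-08)
dT = 61.3 K

61.3


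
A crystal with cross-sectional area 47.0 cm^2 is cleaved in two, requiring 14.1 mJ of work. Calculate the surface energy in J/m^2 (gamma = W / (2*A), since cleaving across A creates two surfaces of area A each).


Convert: A = 47.0 cm^2 = 0.0047 m^2, W = 14.1 mJ = 0.0141 J
Cleaving exposes two faces of area A, so total new surface = 2*A and gamma = W / (2*A)
gamma = 0.0141 / (2 * 0.0047)
gamma = 1.5 J/m^2

1.5


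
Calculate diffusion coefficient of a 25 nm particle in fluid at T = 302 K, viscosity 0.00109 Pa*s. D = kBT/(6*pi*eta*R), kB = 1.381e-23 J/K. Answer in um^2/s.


Radius R = 25/2 = 12.5 nm = 1.25e-08 m
D = kB*T / (6*pi*eta*R)
D = 1.381e-23 * 302 / (6 * pi * 0.00109 * 1.25e-08)
D = 1.62391e-11 m^2/s = 16.239 um^2/s

16.239


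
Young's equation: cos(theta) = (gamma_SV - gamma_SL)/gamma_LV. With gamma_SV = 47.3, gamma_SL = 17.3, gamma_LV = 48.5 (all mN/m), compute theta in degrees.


cos(theta) = (gamma_SV - gamma_SL) / gamma_LV
cos(theta) = (47.3 - 17.3) / 48.5
cos(theta) = 0.618557
theta = arccos(0.618557) = 51.79 degrees

51.79


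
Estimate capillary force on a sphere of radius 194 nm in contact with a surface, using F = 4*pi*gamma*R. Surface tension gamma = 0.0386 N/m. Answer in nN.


Convert radius: R = 194 nm = 1.94e-07 m
F = 4 * pi * gamma * R
F = 4 * pi * 0.0386 * 1.94e-07
F = 9.4102e-08 N = 94.102 nN

94.102


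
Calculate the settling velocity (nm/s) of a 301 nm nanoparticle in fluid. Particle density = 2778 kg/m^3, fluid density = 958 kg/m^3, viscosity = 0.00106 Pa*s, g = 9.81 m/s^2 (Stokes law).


Radius R = 301/2 nm = 1.505e-07 m
Density difference = 2778 - 958 = 1820 kg/m^3
v = 2 * R^2 * (rho_p - rho_f) * g / (9 * eta)
v = 2 * (1.505e-07)^2 * 1820 * 9.81 / (9 * 0.00106)
v = 8.47803e-08 m/s = 84.7803 nm/s

84.7803


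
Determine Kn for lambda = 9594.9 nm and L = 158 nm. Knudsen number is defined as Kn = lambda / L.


Knudsen number Kn = lambda / L
Kn = 9594.9 / 158
Kn = 60.7272

60.7272


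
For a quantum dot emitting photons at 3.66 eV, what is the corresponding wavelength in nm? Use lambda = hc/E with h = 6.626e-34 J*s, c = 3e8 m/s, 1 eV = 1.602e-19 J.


Convert energy: E = 3.66 eV = 3.66 * 1.602e-19 = 5.86332e-19 J
lambda = h*c / E = 6.626e-34 * 3e8 / 5.86332e-19
lambda = 3.39023e-07 m = 339.0 nm

339.0


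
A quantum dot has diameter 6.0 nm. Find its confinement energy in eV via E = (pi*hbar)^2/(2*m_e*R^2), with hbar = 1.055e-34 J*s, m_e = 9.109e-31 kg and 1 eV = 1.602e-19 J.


Radius R = 6.0/2 = 3 nm = 3e-09 m
E = (pi * 1.055e-34)^2 / (2 * 9.109e-31 * (3e-09)^2)
E(J) = 6.69979e-21
E = E(J) / 1.602e-19 = 0.0418 eV

0.0418


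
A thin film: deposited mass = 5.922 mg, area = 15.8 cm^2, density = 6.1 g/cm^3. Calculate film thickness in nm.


Convert: m = 5.922 mg = 5.9220e-06 kg, A = 15.8 cm^2 = 1.5800e-03 m^2, rho = 6.1 g/cm^3 = 6100 kg/m^3
t = m / (A * rho)
t = 5.9220e-06 / (1.5800e-03 * 6100)
t = 6.1444e-07 m = 614.4 nm

614.4


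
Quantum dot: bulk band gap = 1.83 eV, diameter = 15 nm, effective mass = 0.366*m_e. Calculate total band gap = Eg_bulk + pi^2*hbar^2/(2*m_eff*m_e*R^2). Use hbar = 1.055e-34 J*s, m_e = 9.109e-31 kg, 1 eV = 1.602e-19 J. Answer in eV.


Radius R = 15/2 nm = 7.5e-09 m
Confinement energy dE = pi^2 * hbar^2 / (2 * m_eff * m_e * R^2)
dE = pi^2 * (1.055e-34)^2 / (2 * 0.366 * 9.109e-31 * (7.5e-09)^2) J, divided by 1.602e-19 J/eV
dE = 0.0183 eV
Total band gap = E_g(bulk) + dE = 1.83 + 0.0183 = 1.8483 eV

1.8483


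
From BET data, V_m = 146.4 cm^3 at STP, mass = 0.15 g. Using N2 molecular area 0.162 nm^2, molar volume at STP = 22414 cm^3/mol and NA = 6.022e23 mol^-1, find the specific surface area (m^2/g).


Number of moles in monolayer = V_m / 22414 = 146.4 / 22414 = 0.00653163
Number of molecules = moles * NA = 0.00653163 * 6.022e23
SA = molecules * sigma / mass
SA = (146.4 / 22414) * 6.022e23 * 0.162e-18 / 0.15
SA = 4248.0 m^2/g

4248.0


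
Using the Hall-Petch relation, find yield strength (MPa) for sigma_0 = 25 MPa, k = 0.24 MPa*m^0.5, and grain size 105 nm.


d = 105 nm = 1.05e-07 m
sqrt(d) = 0.000324037
Hall-Petch contribution = k / sqrt(d) = 0.24 / 0.000324037 = 740.7 MPa
sigma = sigma_0 + k/sqrt(d) = 25 + 740.7 = 765.7 MPa

765.7


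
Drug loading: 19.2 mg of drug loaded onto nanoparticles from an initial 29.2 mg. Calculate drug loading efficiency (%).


Drug loading efficiency = (drug loaded / drug initial) * 100
DLE = 19.2 / 29.2 * 100
DLE = 0.6575 * 100
DLE = 65.75%

65.75


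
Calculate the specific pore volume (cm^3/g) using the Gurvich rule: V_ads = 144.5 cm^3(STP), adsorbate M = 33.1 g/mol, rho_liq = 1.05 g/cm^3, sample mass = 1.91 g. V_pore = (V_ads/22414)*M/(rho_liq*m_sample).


Moles adsorbed n = V_ads / 22414 = 144.5 / 22414 = 6.446864e-03 mol
Liquid volume V_liq = n * M / rho_liq = 6.446864e-03 * 33.1 / 1.05 = 0.20323 cm^3
Specific pore volume V_pore = V_liq / m_sample = 0.20323 / 1.91
V_pore = 0.1064 cm^3/g

0.1064


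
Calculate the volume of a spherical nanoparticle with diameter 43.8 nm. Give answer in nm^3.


Radius r = 43.8/2 = 21.9 nm
Volume V = (4/3) * pi * r^3
V = (4/3) * pi * (21.9)^3
V = 43996.79 nm^3

43996.79


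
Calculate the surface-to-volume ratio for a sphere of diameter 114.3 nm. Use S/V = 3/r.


Radius r = 114.3/2 = 57.15 nm
S/V = 3 / r = 3 / 57.15
S/V = 0.0525 nm^-1

0.0525


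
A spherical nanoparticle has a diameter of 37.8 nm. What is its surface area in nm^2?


Radius r = 37.8/2 = 18.9 nm
Surface area SA = 4 * pi * r^2
SA = 4 * pi * (18.9)^2
SA = 4488.83 nm^2

4488.83


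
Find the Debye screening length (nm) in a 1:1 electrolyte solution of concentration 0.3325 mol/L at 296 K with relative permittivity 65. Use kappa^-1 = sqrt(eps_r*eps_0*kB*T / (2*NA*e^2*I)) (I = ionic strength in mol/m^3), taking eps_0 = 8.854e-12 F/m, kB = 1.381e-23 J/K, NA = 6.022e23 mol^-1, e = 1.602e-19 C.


Ionic strength I = 0.3325 * 1^2 * 1000 = 332.5 mol/m^3
kappa^-1 = sqrt(65 * 8.854e-12 * 1.381e-23 * 296 / (2 * 6.022e23 * (1.602e-19)^2 * 332.5))
kappa^-1 = 0.478 nm

0.478


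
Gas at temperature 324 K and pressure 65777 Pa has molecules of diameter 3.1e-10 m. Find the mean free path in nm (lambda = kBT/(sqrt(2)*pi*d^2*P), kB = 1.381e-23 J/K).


Mean free path: lambda = kB*T / (sqrt(2) * pi * d^2 * P)
lambda = 1.381e-23 * 324 / (sqrt(2) * pi * (3.1e-10)^2 * 65777)
lambda = 1.59322e-07 m
lambda = 159.32 nm

159.32


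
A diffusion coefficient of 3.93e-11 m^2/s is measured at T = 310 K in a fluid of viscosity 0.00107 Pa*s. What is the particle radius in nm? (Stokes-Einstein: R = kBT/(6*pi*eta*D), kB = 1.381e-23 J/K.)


Stokes-Einstein: R = kB*T / (6*pi*eta*D)
R = 1.381e-23 * 310 / (6 * pi * 0.00107 * 3.93e-11)
R = 5.40105e-09 m = 5.4 nm

5.4


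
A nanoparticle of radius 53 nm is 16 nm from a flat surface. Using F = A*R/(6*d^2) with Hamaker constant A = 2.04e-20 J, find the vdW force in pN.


Convert to SI: R = 53 nm = 5.3e-08 m, d = 16 nm = 1.6e-08 m
F = A * R / (6 * d^2)
F = 2.04e-20 * 5.3e-08 / (6 * (1.6e-08)^2)
F = 7.03906e-13 N = 0.704 pN

0.704


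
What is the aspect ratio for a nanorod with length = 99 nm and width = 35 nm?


Aspect ratio AR = length / diameter
AR = 99 / 35
AR = 2.83

2.83


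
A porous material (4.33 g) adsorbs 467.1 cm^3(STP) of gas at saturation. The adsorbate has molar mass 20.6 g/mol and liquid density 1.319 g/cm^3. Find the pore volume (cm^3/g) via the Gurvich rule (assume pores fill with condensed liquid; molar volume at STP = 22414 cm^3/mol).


Moles adsorbed n = V_ads / 22414 = 467.1 / 22414 = 2.083965e-02 mol
Liquid volume V_liq = n * M / rho_liq = 2.083965e-02 * 20.6 / 1.319 = 0.32547 cm^3
Specific pore volume V_pore = V_liq / m_sample = 0.32547 / 4.33
V_pore = 0.0752 cm^3/g

0.0752


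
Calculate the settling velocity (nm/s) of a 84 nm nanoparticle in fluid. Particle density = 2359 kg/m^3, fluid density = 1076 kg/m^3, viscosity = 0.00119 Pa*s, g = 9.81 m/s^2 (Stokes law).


Radius R = 84/2 nm = 4.2e-08 m
Density difference = 2359 - 1076 = 1283 kg/m^3
v = 2 * R^2 * (rho_p - rho_f) * g / (9 * eta)
v = 2 * (4.2e-08)^2 * 1283 * 9.81 / (9 * 0.00119)
v = 4.14605e-09 m/s = 4.1461 nm/s

4.1461


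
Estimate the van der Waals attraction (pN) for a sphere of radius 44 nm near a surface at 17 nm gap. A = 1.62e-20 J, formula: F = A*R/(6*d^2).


Convert to SI: R = 44 nm = 4.4e-08 m, d = 17 nm = 1.7e-08 m
F = A * R / (6 * d^2)
F = 1.62e-20 * 4.4e-08 / (6 * (1.7e-08)^2)
F = 4.11073e-13 N = 0.411 pN

0.411


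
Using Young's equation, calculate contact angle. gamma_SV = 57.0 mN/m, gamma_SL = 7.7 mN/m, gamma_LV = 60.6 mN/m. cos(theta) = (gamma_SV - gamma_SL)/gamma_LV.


cos(theta) = (gamma_SV - gamma_SL) / gamma_LV
cos(theta) = (57.0 - 7.7) / 60.6
cos(theta) = 0.813531
theta = arccos(0.813531) = 35.56 degrees

35.56


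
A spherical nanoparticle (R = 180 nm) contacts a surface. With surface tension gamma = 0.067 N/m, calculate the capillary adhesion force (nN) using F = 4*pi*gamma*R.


Convert radius: R = 180 nm = 1.8e-07 m
F = 4 * pi * gamma * R
F = 4 * pi * 0.067 * 1.8e-07
F = 1.5155e-07 N = 151.5504 nN

151.5504


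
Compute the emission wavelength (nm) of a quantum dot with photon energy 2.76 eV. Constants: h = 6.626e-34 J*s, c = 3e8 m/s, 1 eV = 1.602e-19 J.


Convert energy: E = 2.76 eV = 2.76 * 1.602e-19 = 4.42152e-19 J
lambda = h*c / E = 6.626e-34 * 3e8 / 4.42152e-19
lambda = 4.49574e-07 m = 449.6 nm

449.6


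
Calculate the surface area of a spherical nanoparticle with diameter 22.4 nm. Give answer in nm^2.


Radius r = 22.4/2 = 11.2 nm
Surface area SA = 4 * pi * r^2
SA = 4 * pi * (11.2)^2
SA = 1576.33 nm^2

1576.33


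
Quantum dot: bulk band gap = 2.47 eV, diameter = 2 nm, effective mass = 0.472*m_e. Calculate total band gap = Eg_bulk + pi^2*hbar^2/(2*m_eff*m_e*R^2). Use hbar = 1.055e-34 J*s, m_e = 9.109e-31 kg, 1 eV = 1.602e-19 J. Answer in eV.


Radius R = 2/2 nm = 1e-09 m
Confinement energy dE = pi^2 * hbar^2 / (2 * m_eff * m_e * R^2)
dE = pi^2 * (1.055e-34)^2 / (2 * 0.472 * 9.109e-31 * (1e-09)^2) J, divided by 1.602e-19 J/eV
dE = 0.7974 eV
Total band gap = E_g(bulk) + dE = 2.47 + 0.7974 = 3.2674 eV

3.2674


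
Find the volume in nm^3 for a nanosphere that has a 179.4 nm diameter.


Radius r = 179.4/2 = 89.7 nm
Volume V = (4/3) * pi * r^3
V = (4/3) * pi * (89.7)^3
V = 3023193.45 nm^3

3023193.45


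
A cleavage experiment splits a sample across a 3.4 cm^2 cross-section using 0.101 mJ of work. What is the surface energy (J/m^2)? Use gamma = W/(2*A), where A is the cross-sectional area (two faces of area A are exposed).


Convert: A = 3.4 cm^2 = 0.00034 m^2, W = 0.101 mJ = 0.000101 J
Cleaving exposes two faces of area A, so total new surface = 2*A and gamma = W / (2*A)
gamma = 0.000101 / (2 * 0.00034)
gamma = 0.149 J/m^2

0.149


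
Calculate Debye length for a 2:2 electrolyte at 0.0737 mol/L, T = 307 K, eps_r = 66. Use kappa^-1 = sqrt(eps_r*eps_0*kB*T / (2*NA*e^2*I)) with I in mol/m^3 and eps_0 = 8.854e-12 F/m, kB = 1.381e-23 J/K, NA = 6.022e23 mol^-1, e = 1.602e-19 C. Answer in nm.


Ionic strength I = 0.0737 * 2^2 * 1000 = 294.8 mol/m^3
kappa^-1 = sqrt(66 * 8.854e-12 * 1.381e-23 * 307 / (2 * 6.022e23 * (1.602e-19)^2 * 294.8))
kappa^-1 = 0.521 nm

0.521


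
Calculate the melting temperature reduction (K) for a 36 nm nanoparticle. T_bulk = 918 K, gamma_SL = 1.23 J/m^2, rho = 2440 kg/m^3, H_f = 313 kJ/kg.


Radius R = 36/2 = 18 nm = 1.8e-08 m
Convert H_f = 313 kJ/kg = 313000 J/kg
dT = 2 * gamma_SL * T_bulk / (rho * H_f * R)
dT = 2 * 1.23 * 918 / (2440 * 313000 * 1.8e-08)
dT = 164.3 K

164.3


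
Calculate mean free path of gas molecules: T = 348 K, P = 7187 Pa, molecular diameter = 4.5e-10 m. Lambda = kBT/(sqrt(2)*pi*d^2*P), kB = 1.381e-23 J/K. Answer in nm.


Mean free path: lambda = kB*T / (sqrt(2) * pi * d^2 * P)
lambda = 1.381e-23 * 348 / (sqrt(2) * pi * (4.5e-10)^2 * 7187)
lambda = 7.43251e-07 m
lambda = 743.25 nm

743.25


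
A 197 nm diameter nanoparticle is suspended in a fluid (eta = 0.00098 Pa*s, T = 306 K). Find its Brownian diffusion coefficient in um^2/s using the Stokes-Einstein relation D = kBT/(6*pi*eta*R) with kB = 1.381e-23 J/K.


Radius R = 197/2 = 98.5 nm = 9.85e-08 m
D = kB*T / (6*pi*eta*R)
D = 1.381e-23 * 306 / (6 * pi * 0.00098 * 9.85e-08)
D = 2.32248e-12 m^2/s = 2.322 um^2/s

2.322


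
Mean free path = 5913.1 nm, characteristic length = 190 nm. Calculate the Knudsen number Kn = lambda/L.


Knudsen number Kn = lambda / L
Kn = 5913.1 / 190
Kn = 31.1216

31.1216


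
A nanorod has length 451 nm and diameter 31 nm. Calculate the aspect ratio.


Aspect ratio AR = length / diameter
AR = 451 / 31
AR = 14.55

14.55


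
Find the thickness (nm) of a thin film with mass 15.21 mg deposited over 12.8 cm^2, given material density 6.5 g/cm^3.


Convert: m = 15.21 mg = 1.5210e-05 kg, A = 12.8 cm^2 = 1.2800e-03 m^2, rho = 6.5 g/cm^3 = 6500 kg/m^3
t = m / (A * rho)
t = 1.5210e-05 / (1.2800e-03 * 6500)
t = 1.8281e-06 m = 1828.1 nm

1828.1


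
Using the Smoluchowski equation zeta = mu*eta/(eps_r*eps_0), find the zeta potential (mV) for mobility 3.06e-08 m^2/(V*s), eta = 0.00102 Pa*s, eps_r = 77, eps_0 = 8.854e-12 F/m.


Smoluchowski equation: zeta = mu * eta / (eps_r * eps_0)
zeta = 3.06e-08 * 0.00102 / (77 * 8.854e-12)
zeta = 0.045782 V = 45.78 mV

45.78


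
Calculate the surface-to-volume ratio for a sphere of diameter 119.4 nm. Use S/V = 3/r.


Radius r = 119.4/2 = 59.7 nm
S/V = 3 / r = 3 / 59.7
S/V = 0.0503 nm^-1

0.0503


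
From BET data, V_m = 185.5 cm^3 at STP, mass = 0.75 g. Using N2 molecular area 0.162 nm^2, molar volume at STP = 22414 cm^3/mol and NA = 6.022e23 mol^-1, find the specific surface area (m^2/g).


Number of moles in monolayer = V_m / 22414 = 185.5 / 22414 = 0.00827608
Number of molecules = moles * NA = 0.00827608 * 6.022e23
SA = molecules * sigma / mass
SA = (185.5 / 22414) * 6.022e23 * 0.162e-18 / 0.75
SA = 1076.5 m^2/g

1076.5


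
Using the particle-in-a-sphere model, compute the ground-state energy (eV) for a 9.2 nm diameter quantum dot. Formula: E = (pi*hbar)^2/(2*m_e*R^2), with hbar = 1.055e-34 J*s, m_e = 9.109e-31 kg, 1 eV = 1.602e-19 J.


Radius R = 9.2/2 = 4.6 nm = 4.6e-09 m
E = (pi * 1.055e-34)^2 / (2 * 9.109e-31 * (4.6e-09)^2)
E(J) = 2.84963e-21
E = E(J) / 1.602e-19 = 0.0178 eV

0.0178


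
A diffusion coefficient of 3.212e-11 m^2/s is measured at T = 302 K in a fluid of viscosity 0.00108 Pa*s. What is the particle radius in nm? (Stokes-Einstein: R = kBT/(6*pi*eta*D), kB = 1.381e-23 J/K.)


Stokes-Einstein: R = kB*T / (6*pi*eta*D)
R = 1.381e-23 * 302 / (6 * pi * 0.00108 * 3.212e-11)
R = 6.37823e-09 m = 6.38 nm

6.38


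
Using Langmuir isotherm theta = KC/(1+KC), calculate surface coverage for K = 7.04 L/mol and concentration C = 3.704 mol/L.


Langmuir isotherm: theta = K*C / (1 + K*C)
K*C = 7.04 * 3.704 = 26.07616
theta = 26.07616 / (1 + 26.07616) = 26.07616 / 27.07616
theta = 0.9631

0.9631


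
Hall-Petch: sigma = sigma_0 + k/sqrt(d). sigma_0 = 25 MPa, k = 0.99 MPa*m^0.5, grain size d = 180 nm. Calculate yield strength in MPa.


d = 180 nm = 1.8e-07 m
sqrt(d) = 0.0004242641
Hall-Petch contribution = k / sqrt(d) = 0.99 / 0.0004242641 = 2333.5 MPa
sigma = sigma_0 + k/sqrt(d) = 25 + 2333.5 = 2358.5 MPa

2358.5


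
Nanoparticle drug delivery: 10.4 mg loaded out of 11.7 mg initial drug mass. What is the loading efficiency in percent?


Drug loading efficiency = (drug loaded / drug initial) * 100
DLE = 10.4 / 11.7 * 100
DLE = 0.8889 * 100
DLE = 88.89%

88.89


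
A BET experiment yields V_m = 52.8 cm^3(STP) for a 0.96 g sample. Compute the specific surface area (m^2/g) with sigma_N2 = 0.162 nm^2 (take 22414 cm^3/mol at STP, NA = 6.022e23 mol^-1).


Number of moles in monolayer = V_m / 22414 = 52.8 / 22414 = 0.00235567
Number of molecules = moles * NA = 0.00235567 * 6.022e23
SA = molecules * sigma / mass
SA = (52.8 / 22414) * 6.022e23 * 0.162e-18 / 0.96
SA = 239.4 m^2/g

239.4


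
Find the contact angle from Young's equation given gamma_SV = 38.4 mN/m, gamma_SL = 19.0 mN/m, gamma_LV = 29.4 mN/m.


cos(theta) = (gamma_SV - gamma_SL) / gamma_LV
cos(theta) = (38.4 - 19.0) / 29.4
cos(theta) = 0.659864
theta = arccos(0.659864) = 48.71 degrees

48.71


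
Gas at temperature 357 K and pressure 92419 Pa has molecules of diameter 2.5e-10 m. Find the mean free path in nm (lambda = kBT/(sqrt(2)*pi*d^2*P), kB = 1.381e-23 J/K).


Mean free path: lambda = kB*T / (sqrt(2) * pi * d^2 * P)
lambda = 1.381e-23 * 357 / (sqrt(2) * pi * (2.5e-10)^2 * 92419)
lambda = 1.92113e-07 m
lambda = 192.11 nm

192.11


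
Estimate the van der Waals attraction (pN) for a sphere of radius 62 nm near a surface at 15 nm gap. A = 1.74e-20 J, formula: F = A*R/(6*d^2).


Convert to SI: R = 62 nm = 6.2e-08 m, d = 15 nm = 1.5e-08 m
F = A * R / (6 * d^2)
F = 1.74e-20 * 6.2e-08 / (6 * (1.5e-08)^2)
F = 7.99111e-13 N = 0.799 pN

0.799


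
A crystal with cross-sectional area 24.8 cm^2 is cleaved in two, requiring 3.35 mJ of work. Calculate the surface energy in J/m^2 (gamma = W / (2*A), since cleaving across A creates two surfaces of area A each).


Convert: A = 24.8 cm^2 = 0.00248 m^2, W = 3.35 mJ = 0.00335 J
Cleaving exposes two faces of area A, so total new surface = 2*A and gamma = W / (2*A)
gamma = 0.00335 / (2 * 0.00248)
gamma = 0.675 J/m^2

0.675


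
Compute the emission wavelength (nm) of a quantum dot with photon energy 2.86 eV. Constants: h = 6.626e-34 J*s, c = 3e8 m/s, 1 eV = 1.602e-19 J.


Convert energy: E = 2.86 eV = 2.86 * 1.602e-19 = 4.58172e-19 J
lambda = h*c / E = 6.626e-34 * 3e8 / 4.58172e-19
lambda = 4.33855e-07 m = 433.9 nm

433.9


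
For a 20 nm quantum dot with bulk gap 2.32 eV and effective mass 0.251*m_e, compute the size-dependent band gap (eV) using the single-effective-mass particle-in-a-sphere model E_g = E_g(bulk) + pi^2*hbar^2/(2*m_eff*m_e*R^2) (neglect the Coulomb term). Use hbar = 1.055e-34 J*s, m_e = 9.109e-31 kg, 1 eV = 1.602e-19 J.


Radius R = 20/2 nm = 1e-08 m
Confinement energy dE = pi^2 * hbar^2 / (2 * m_eff * m_e * R^2)
dE = pi^2 * (1.055e-34)^2 / (2 * 0.251 * 9.109e-31 * (1e-08)^2) J, divided by 1.602e-19 J/eV
dE = 0.015 eV
Total band gap = E_g(bulk) + dE = 2.32 + 0.015 = 2.335 eV

2.335


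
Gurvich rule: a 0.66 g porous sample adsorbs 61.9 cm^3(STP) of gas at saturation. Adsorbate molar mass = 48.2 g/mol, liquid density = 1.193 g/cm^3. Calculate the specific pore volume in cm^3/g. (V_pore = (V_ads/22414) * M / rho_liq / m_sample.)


Moles adsorbed n = V_ads / 22414 = 61.9 / 22414 = 2.761667e-03 mol
Liquid volume V_liq = n * M / rho_liq = 2.761667e-03 * 48.2 / 1.193 = 0.11158 cm^3
Specific pore volume V_pore = V_liq / m_sample = 0.11158 / 0.66
V_pore = 0.1691 cm^3/g

0.1691


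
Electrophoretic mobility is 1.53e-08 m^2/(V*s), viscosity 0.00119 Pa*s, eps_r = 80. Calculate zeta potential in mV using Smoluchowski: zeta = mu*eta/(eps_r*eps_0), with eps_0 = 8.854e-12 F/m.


Smoluchowski equation: zeta = mu * eta / (eps_r * eps_0)
zeta = 1.53e-08 * 0.00119 / (80 * 8.854e-12)
zeta = 0.025704 V = 25.7 mV

25.7
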